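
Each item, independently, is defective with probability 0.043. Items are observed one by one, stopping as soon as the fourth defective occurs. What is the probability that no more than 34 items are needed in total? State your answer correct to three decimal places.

0.057

Finishing within 34 items ⇔ at least 4 successes in the first 34. With X ~ Binomial(34, 0.043), P(Y ≤ 34) = 1 − P(X ≤ 3).
  k=0: C(34,0)·0.043^0·0.957^34 = 0.22439
  k=1: C(34,1)·0.043^1·0.957^33 = 0.34280
  k=2: C(34,2)·0.043^2·0.957^32 = 0.25415
  k=3: C(34,3)·0.043^3·0.957^31 = 0.12181
1 − 0.94314 = 0.05686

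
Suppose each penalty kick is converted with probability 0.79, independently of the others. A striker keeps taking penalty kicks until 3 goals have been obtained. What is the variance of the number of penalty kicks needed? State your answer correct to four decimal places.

1.0095

Y = total penalty kicks until the third success; negative binomial with r=3, p=0.79.
Var(Y) = r(1−p)/p² = 3·0.21 / 0.79² = 1.009454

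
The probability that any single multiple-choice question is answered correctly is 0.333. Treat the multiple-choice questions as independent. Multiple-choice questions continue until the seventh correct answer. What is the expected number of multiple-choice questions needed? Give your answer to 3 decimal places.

21.021

Y = total multiple-choice questions until the seventh success; negative binomial with r=7, p=0.333.
E[Y] = r / p = 7 / 0.333 = 21.02102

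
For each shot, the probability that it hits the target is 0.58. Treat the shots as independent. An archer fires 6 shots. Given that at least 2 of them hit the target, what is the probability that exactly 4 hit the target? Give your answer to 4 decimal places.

0.3155

X ~ Binomial(6, 0.58). Want P(X=4 | X≥2) = P(X=4) / P(X≥2).
P(X=4) = C(6,4)·0.58^4·0.42^2 = 0.299434
P(X≥2) = 1 − 0.005489 − 0.045481 = 0.949030
Ratio = 0.299434 / 0.949030 = 0.315516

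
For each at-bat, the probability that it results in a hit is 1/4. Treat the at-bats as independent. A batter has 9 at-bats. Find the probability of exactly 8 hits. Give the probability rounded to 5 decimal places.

X ~ Binomial(n=9, p=0.25).
P(X=8) = C(9,8) · p^8 · (1−p)^1
= 9 · 1.5259e-05 · 0.75 = 0.0001030

0.00010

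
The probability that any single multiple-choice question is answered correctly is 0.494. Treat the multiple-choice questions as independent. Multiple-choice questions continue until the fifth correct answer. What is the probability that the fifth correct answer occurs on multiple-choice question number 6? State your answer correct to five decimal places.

0.07443

Y = trial on which the fifth success occurs; negative binomial, r=5, p=0.494.
P(Y=6) = C(5,4) · p^5 · (1−p)^1
= 5 · 0.029419 · 0.506 = 0.0744312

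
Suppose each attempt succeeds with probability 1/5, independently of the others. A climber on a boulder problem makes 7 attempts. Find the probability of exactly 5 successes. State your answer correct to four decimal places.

0.0043

X ~ Binomial(n=7, p=0.20).
P(X=5) = C(7,5) · p^5 · (1−p)^2
= 21 · 0.00032 · 0.64 = 0.004301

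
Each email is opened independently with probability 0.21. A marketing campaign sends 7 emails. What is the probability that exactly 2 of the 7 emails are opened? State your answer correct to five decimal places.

X ~ Binomial(n=7, p=0.21).
P(X=2) = C(7,2) · p^2 · (1−p)^5
= 21 · 0.0441 · 0.30771 = 0.2849662

0.28497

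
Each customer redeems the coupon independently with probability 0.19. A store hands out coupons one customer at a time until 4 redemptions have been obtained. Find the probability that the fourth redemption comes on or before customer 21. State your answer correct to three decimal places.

0.585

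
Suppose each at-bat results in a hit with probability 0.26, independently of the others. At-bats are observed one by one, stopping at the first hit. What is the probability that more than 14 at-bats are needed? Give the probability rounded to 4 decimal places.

0.0148

Y = number of at-bats to the first success; geometric, p = 0.26.
P(Y > 14) = P(first 14 all fail) = (1−p)^14 = 0.014765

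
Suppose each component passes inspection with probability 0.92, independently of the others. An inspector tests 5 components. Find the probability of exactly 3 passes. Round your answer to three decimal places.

0.050

X ~ Binomial(n=5, p=0.92).
P(X=3) = C(5,3) · p^3 · (1−p)^2
= 10 · 0.77869 · 0.0064 = 0.04984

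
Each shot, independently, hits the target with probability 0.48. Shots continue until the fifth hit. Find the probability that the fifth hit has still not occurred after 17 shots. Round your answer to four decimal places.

Needing more than 17 shots ⇔ fewer than 5 successes in the first 17. With X ~ Binomial(17, 0.48), P(Y > 17) = P(X ≤ 4).
  k=0: C(17,0)·0.48^0·0.52^17 = 0.000015
  k=1: C(17,1)·0.48^1·0.52^16 = 0.000233
  k=2: C(17,2)·0.48^2·0.52^15 = 0.001722
  k=3: C(17,3)·0.48^3·0.52^14 = 0.007948
  k=4: C(17,4)·0.48^4·0.52^13 = 0.025679
P(X ≤ 4) = 0.035598

0.0356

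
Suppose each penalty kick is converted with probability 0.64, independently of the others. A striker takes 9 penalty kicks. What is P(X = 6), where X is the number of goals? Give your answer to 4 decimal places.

0.2693

X ~ Binomial(n=9, p=0.64).
P(X=6) = C(9,6) · p^6 · (1−p)^3
= 84 · 0.068719 · 0.046656 = 0.269319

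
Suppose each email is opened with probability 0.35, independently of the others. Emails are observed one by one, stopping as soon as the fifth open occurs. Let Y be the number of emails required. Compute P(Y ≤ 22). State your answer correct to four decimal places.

Finishing within 22 emails ⇔ at least 5 successes in the first 22. With X ~ Binomial(22, 0.35), P(Y ≤ 22) = 1 − P(X ≤ 4).
  k=0: C(22,0)·0.35^0·0.65^22 = 0.000077
  k=1: C(22,1)·0.35^1·0.65^21 = 0.000907
  k=2: C(22,2)·0.35^2·0.65^20 = 0.005129
  k=3: C(22,3)·0.35^3·0.65^19 = 0.018411
  k=4: C(22,4)·0.35^4·0.65^18 = 0.047090
1 − 0.071613 = 0.928387

0.9284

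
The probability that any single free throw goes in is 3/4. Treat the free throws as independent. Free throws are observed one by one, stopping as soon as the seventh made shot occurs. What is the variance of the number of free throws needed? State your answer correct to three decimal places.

3.111

Y = total free throws until the seventh success; negative binomial with r=7, p=0.75.
Var(Y) = r(1−p)/p² = 7·0.25 / 0.75² = 3.11111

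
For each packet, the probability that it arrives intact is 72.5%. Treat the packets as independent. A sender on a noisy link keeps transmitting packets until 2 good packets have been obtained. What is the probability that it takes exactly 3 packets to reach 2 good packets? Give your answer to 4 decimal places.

Y = trial on which the second success occurs; negative binomial, r=2, p=0.725.
P(Y=3) = C(2,1) · p^2 · (1−p)^1
= 2 · 0.52563 · 0.275 = 0.289094

0.2891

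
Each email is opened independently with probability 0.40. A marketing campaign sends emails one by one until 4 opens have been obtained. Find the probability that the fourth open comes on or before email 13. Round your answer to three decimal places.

0.831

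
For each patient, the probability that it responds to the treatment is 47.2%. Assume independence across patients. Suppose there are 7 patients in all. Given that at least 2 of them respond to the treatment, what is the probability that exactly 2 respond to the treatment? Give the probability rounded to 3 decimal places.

X ~ Binomial(7, 0.472). Want P(X=2 | X≥2) = P(X=2) / P(X≥2).
P(X=2) = C(7,2)·0.472^2·0.528^5 = 0.19199
P(X≥2) = 1 − 0.01144 − 0.07159 = 0.91697
Ratio = 0.19199 / 0.91697 = 0.20937

0.209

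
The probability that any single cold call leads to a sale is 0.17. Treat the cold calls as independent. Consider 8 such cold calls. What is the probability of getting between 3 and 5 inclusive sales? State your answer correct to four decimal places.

X ~ Binomial(8, 0.17); P(3 ≤ X ≤ 5) = Σ C(8,k) p^k (1−p)^(8−k) over k:
  k=3: C(8,3)·0.17^3·0.83^5 = 0.108374
  k=4: C(8,4)·0.17^4·0.83^4 = 0.027746
  k=5: C(8,5)·0.17^5·0.83^3 = 0.004546
Total = 0.140667

0.1407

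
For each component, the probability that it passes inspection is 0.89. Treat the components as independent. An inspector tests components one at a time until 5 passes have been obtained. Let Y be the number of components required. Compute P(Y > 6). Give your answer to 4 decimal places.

0.1345

Needing more than 6 components ⇔ fewer than 5 successes in the first 6. With X ~ Binomial(6, 0.89), P(Y > 6) = P(X ≤ 4).
  k=0: C(6,0)·0.89^0·0.11^6 = 0.000002
  k=1: C(6,1)·0.89^1·0.11^5 = 0.000086
  k=2: C(6,2)·0.89^2·0.11^4 = 0.001740
  k=3: C(6,3)·0.89^3·0.11^3 = 0.018766
  k=4: C(6,4)·0.89^4·0.11^2 = 0.113877
P(X ≤ 4) = 0.134471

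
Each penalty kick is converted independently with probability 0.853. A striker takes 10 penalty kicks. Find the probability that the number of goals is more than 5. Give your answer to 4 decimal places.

0.9909

X ~ Binomial(10, 0.853); P(X ≥ 6) = Σ C(10,k) p^k (1−p)^(10−k) over k:
  k=6: C(10,6)·0.853^6·0.147^4 = 0.037773
  k=7: C(10,7)·0.853^7·0.147^3 = 0.125250
  k=8: C(10,8)·0.853^8·0.147^2 = 0.272546
  k=9: C(10,9)·0.853^9·0.147^1 = 0.351446
  k=10: C(10,10)·0.853^10·0.147^0 = 0.203934
Total = 0.990949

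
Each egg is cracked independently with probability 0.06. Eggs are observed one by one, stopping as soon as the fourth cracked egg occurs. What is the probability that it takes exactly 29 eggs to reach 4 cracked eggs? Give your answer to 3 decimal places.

Y = trial on which the fourth success occurs; negative binomial, r=4, p=0.06.
P(Y=29) = C(28,3) · p^4 · (1−p)^25
= 3276 · 1.296e-05 · 0.21291 = 0.00904

0.009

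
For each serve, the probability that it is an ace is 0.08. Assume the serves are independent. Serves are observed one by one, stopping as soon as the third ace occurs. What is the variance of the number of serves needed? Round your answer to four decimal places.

431.2500

Y = total serves until the third success; negative binomial with r=3, p=0.08.
Var(Y) = r(1−p)/p² = 3·0.92 / 0.08² = 431.250000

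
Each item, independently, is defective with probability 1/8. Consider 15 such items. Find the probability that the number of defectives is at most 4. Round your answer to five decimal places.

0.96893

X ~ Binomial(15, 0.125); P(X ≤ 4) = Σ C(15,k) p^k (1−p)^(15−k) over k:
  k=0: C(15,0)·0.125^0·0.875^15 = 0.1349338
  k=1: C(15,1)·0.125^1·0.875^14 = 0.2891439
  k=2: C(15,2)·0.125^2·0.875^13 = 0.2891439
  k=3: C(15,3)·0.125^3·0.875^12 = 0.1789938
  k=4: C(15,4)·0.125^4·0.875^11 = 0.0767116
Total = 0.9689271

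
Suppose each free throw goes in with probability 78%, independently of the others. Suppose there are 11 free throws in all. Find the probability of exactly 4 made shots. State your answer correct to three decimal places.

X ~ Binomial(n=11, p=0.78).
P(X=4) = C(11,4) · p^4 · (1−p)^7
= 330 · 0.37015 · 2.4944e-05 = 0.00305

0.003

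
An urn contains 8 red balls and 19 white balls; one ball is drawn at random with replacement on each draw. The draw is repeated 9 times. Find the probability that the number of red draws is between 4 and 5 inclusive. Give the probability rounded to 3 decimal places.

0.238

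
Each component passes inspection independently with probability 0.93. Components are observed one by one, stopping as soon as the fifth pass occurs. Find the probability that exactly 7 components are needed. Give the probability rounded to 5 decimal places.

Y = trial on which the fifth success occurs; negative binomial, r=5, p=0.93.
P(Y=7) = C(6,4) · p^5 · (1−p)^2
= 15 · 0.69569 · 0.0049 = 0.0511331

0.05113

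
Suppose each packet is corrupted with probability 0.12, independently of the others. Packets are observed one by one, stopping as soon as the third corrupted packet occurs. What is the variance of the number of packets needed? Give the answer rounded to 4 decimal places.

183.3333

Y = total packets until the third success; negative binomial with r=3, p=0.12.
Var(Y) = r(1−p)/p² = 3·0.88 / 0.12² = 183.333333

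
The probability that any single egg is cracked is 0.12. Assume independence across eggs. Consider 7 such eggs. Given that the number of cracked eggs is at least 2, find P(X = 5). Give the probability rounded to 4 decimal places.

0.0020

X ~ Binomial(7, 0.12). Want P(X=5 | X≥2) = P(X=5) / P(X≥2).
P(X=5) = C(7,5)·0.12^5·0.88^2 = 0.000405
P(X≥2) = 1 − 0.408676 − 0.390099 = 0.201225
Ratio = 0.000405 / 0.201225 = 0.002011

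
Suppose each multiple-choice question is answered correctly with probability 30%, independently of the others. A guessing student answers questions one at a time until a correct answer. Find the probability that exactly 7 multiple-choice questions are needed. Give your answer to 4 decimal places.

0.0353

Geometric (trials to first success), p = 0.30.
P(Y = 7) = (1−p)^6 · p = 0.11765 · 0.30 = 0.035295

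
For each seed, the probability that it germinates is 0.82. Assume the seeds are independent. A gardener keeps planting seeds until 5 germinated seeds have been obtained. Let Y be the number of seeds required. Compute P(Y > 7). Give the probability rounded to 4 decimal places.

Needing more than 7 seeds ⇔ fewer than 5 successes in the first 7. With X ~ Binomial(7, 0.82), P(Y > 7) = P(X ≤ 4).
  k=0: C(7,0)·0.82^0·0.18^7 = 0.000006
  k=1: C(7,1)·0.82^1·0.18^6 = 0.000195
  k=2: C(7,2)·0.82^2·0.18^5 = 0.002668
  k=3: C(7,3)·0.82^3·0.18^4 = 0.020258
  k=4: C(7,4)·0.82^4·0.18^3 = 0.092287
P(X ≤ 4) = 0.115415

0.1154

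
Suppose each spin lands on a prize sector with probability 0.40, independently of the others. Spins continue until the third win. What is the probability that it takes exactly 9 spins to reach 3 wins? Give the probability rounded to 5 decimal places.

Y = trial on which the third success occurs; negative binomial, r=3, p=0.40.
P(Y=9) = C(8,2) · p^3 · (1−p)^6
= 28 · 0.064 · 0.046656 = 0.0836076

0.08361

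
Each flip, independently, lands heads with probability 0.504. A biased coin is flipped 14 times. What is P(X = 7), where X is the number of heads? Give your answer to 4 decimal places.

0.2094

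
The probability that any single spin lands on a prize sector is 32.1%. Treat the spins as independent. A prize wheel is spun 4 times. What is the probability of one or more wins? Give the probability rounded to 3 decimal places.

P(at least one) = 1 − P(none) = 1 − (1 − 0.321)^4
= 1 − 0.21256 = 0.78744

0.787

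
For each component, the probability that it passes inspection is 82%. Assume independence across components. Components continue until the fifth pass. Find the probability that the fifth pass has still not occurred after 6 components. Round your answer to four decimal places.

0.2956

Needing more than 6 components ⇔ fewer than 5 successes in the first 6. With X ~ Binomial(6, 0.82), P(Y > 6) = P(X ≤ 4).
  k=0: C(6,0)·0.82^0·0.18^6 = 0.000034
  k=1: C(6,1)·0.82^1·0.18^5 = 0.000930
  k=2: C(6,2)·0.82^2·0.18^4 = 0.010588
  k=3: C(6,3)·0.82^3·0.18^3 = 0.064312
  k=4: C(6,4)·0.82^4·0.18^2 = 0.219731
P(X ≤ 4) = 0.295594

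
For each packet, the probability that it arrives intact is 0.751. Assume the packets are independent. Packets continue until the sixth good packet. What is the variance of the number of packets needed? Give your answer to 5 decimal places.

Y = total packets until the sixth success; negative binomial with r=6, p=0.751.
Var(Y) = r(1−p)/p² = 6·0.249 / 0.751² = 2.6489315

2.64893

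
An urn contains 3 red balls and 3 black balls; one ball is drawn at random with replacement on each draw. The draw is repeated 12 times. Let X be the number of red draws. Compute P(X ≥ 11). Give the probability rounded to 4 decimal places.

0.0032

X ~ Binomial(12, 0.50); P(X ≥ 11) = Σ C(12,k) p^k (1−p)^(12−k) over k:
  k=11: C(12,11)·0.50^11·0.50^1 = 0.002930
  k=12: C(12,12)·0.50^12·0.50^0 = 0.000244
Total = 0.003174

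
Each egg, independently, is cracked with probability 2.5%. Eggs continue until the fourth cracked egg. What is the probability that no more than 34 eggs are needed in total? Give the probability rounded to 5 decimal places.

Finishing within 34 eggs ⇔ at least 4 successes in the first 34. With X ~ Binomial(34, 0.025), P(Y ≤ 34) = 1 − P(X ≤ 3).
  k=0: C(34,0)·0.025^0·0.975^34 = 0.4228214
  k=1: C(34,1)·0.025^1·0.975^33 = 0.3686135
  k=2: C(34,2)·0.025^2·0.975^32 = 0.1559519
  k=3: C(34,3)·0.025^3·0.975^31 = 0.0426535
1 − 0.9900403 = 0.0099597

0.00996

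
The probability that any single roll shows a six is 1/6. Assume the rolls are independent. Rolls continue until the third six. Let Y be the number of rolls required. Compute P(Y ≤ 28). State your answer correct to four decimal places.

Finishing within 28 rolls ⇔ at least 3 successes in the first 28. With X ~ Binomial(28, 0.166667), P(Y ≤ 28) = 1 − P(X ≤ 2).
  k=0: C(28,0)·0.166667^0·0.833333^28 = 0.006066
  k=1: C(28,1)·0.166667^1·0.833333^27 = 0.033971
  k=2: C(28,2)·0.166667^2·0.833333^26 = 0.091723
1 − 0.131760 = 0.868240

0.8682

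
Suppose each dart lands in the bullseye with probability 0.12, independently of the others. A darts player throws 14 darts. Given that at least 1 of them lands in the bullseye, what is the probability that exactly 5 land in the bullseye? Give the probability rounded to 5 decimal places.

X ~ Binomial(14, 0.12). Want P(X=5 | X≥1) = P(X=5) / P(X≥1).
P(X=5) = C(14,5)·0.12^5·0.88^9 = 0.0157657
P(X≥1) = 1 − 0.1670157 = 0.8329843
Ratio = 0.0157657 / 0.8329843 = 0.0189268

0.01893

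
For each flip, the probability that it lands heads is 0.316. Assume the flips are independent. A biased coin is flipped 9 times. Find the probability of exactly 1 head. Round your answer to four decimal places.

0.1363

X ~ Binomial(n=9, p=0.316).
P(X=1) = C(9,1) · p^1 · (1−p)^8
= 9 · 0.316 · 0.047912 = 0.136263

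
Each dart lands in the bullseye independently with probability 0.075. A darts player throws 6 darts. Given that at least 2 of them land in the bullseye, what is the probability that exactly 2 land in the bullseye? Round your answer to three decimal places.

X ~ Binomial(6, 0.075). Want P(X=2 | X≥2) = P(X=2) / P(X≥2).
P(X=2) = C(6,2)·0.075^2·0.925^4 = 0.06177
P(X≥2) = 1 − 0.62640 − 0.30473 = 0.06887
Ratio = 0.06177 / 0.06887 = 0.89694

0.897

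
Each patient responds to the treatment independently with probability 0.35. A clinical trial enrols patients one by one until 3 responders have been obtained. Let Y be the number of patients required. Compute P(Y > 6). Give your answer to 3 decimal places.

0.647

Needing more than 6 patients ⇔ fewer than 3 successes in the first 6. With X ~ Binomial(6, 0.35), P(Y > 6) = P(X ≤ 2).
  k=0: C(6,0)·0.35^0·0.65^6 = 0.07542
  k=1: C(6,1)·0.35^1·0.65^5 = 0.24366
  k=2: C(6,2)·0.35^2·0.65^4 = 0.32801
P(X ≤ 2) = 0.64709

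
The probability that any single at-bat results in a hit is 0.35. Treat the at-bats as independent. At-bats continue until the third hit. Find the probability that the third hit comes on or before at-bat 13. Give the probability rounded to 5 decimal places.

0.88681

Finishing within 13 at-bats ⇔ at least 3 successes in the first 13. With X ~ Binomial(13, 0.35), P(Y ≤ 13) = 1 − P(X ≤ 2).
  k=0: C(13,0)·0.35^0·0.65^13 = 0.0036972
  k=1: C(13,1)·0.35^1·0.65^12 = 0.0258804
  k=2: C(13,2)·0.35^2·0.65^11 = 0.0836137
1 − 0.1131914 = 0.8868086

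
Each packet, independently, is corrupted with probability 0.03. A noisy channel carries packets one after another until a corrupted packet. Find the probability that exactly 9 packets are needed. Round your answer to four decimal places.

0.0235

Geometric (trials to first success), p = 0.03.
P(Y = 9) = (1−p)^8 · p = 0.78374 · 0.03 = 0.023512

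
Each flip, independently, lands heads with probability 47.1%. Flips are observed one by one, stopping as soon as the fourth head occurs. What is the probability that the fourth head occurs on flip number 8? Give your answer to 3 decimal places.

Y = trial on which the fourth success occurs; negative binomial, r=4, p=0.471.
P(Y=8) = C(7,3) · p^4 · (1−p)^4
= 35 · 0.049213 · 0.078311 = 0.13489

0.135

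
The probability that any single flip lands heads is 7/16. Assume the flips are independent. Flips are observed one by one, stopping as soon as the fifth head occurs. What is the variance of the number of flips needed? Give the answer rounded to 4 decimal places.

14.6939

Y = total flips until the fifth success; negative binomial with r=5, p=0.4375.
Var(Y) = r(1−p)/p² = 5·0.5625 / 0.4375² = 14.693878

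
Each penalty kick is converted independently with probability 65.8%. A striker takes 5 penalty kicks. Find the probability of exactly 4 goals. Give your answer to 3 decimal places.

0.321

X ~ Binomial(n=5, p=0.658).
P(X=4) = C(5,4) · p^4 · (1−p)^1
= 5 · 0.18746 · 0.342 = 0.32055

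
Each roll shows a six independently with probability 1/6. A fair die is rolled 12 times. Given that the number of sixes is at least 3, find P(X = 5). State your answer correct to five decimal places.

X ~ Binomial(12, 0.166667). Want P(X=5 | X≥3) = P(X=5) / P(X≥3).
P(X=5) = C(12,5)·0.166667^5·0.833333^7 = 0.0284250
P(X≥3) = 1 − 0.1121567 − 0.2691760 − 0.2960936 = 0.3225738
Ratio = 0.0284250 / 0.3225738 = 0.0881193

0.08812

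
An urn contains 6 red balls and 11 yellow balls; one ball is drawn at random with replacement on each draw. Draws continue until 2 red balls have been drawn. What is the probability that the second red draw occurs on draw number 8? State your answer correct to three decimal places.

Y = trial on which the second success occurs; negative binomial, r=2, p=0.352941.
P(Y=8) = C(7,1) · p^2 · (1−p)^6
= 7 · 0.12457 · 0.073394 = 0.06400

0.064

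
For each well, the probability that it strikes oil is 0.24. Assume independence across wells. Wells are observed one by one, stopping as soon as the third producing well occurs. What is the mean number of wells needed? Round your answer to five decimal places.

Y = total wells until the third success; negative binomial with r=3, p=0.24.
E[Y] = r / p = 3 / 0.24 = 12.5000000

12.50000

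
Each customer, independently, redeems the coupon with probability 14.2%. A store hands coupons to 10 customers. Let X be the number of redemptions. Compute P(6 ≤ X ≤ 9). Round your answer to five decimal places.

0.00103

X ~ Binomial(10, 0.142); P(6 ≤ X ≤ 9) = Σ C(10,k) p^k (1−p)^(10−k) over k:
  k=6: C(10,6)·0.142^6·0.858^4 = 0.0009330
  k=7: C(10,7)·0.142^7·0.858^3 = 0.0000882
  k=8: C(10,8)·0.142^8·0.858^2 = 0.0000055
  k=9: C(10,9)·0.142^9·0.858^1 = 0.0000002
Total = 0.0010270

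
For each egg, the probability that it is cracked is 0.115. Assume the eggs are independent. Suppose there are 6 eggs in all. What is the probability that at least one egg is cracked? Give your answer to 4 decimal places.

0.5195

P(at least one) = 1 − P(none) = 1 − (1 − 0.115)^6
= 1 − 0.480463 = 0.519537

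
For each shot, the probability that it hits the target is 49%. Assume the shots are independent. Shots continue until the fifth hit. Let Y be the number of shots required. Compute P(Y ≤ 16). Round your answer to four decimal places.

Finishing within 16 shots ⇔ at least 5 successes in the first 16. With X ~ Binomial(16, 0.49), P(Y ≤ 16) = 1 − P(X ≤ 4).
  k=0: C(16,0)·0.49^0·0.51^16 = 0.000021
  k=1: C(16,1)·0.49^1·0.51^15 = 0.000322
  k=2: C(16,2)·0.49^2·0.51^14 = 0.002320
  k=3: C(16,3)·0.49^3·0.51^13 = 0.010404
  k=4: C(16,4)·0.49^4·0.51^12 = 0.032486
1 − 0.045553 = 0.954447

0.9544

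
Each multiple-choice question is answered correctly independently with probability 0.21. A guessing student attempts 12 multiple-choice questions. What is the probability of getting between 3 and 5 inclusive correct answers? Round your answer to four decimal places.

0.4524

X ~ Binomial(12, 0.21); P(3 ≤ X ≤ 5) = Σ C(12,k) p^k (1−p)^(12−k) over k:
  k=3: C(12,3)·0.21^3·0.79^9 = 0.244188
  k=4: C(12,4)·0.21^4·0.79^8 = 0.146049
  k=5: C(12,5)·0.21^5·0.79^7 = 0.062117
Total = 0.452354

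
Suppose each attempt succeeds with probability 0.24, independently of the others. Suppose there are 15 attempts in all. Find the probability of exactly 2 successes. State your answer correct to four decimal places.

X ~ Binomial(n=15, p=0.24).
P(X=2) = C(15,2) · p^2 · (1−p)^13
= 105 · 0.0576 · 0.028221 = 0.170682

0.1707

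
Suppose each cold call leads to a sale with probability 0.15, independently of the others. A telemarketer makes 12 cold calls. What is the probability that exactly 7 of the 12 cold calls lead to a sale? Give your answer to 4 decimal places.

0.0006

X ~ Binomial(n=12, p=0.15).
P(X=7) = C(12,7) · p^7 · (1−p)^5
= 792 · 1.7086e-06 · 0.44371 = 0.000600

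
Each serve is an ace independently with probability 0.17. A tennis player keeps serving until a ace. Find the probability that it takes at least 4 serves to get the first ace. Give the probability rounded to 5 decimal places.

Y = number of serves to the first success; geometric, p = 0.17.
P(Y > 3) = P(first 3 all fail) = (1−p)^3 = 0.5717870

0.57179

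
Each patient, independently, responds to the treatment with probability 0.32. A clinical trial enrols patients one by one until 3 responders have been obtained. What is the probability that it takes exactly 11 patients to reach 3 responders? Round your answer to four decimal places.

0.0674

Y = trial on which the third success occurs; negative binomial, r=3, p=0.32.
P(Y=11) = C(10,2) · p^3 · (1−p)^8
= 45 · 0.032768 · 0.045716 = 0.067411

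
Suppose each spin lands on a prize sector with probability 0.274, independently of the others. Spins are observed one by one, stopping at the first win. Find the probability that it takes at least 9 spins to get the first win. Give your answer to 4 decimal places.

Y = number of spins to the first success; geometric, p = 0.274.
P(Y > 8) = P(first 8 all fail) = (1−p)^8 = 0.077178

0.0772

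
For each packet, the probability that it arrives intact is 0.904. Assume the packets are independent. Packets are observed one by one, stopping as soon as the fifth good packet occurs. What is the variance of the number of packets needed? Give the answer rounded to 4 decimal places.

Y = total packets until the fifth success; negative binomial with r=5, p=0.904.
Var(Y) = r(1−p)/p² = 5·0.096 / 0.904² = 0.587360

0.5874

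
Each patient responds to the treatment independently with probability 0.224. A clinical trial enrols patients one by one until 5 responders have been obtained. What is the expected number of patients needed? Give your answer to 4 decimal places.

22.3214

Y = total patients until the fifth success; negative binomial with r=5, p=0.224.
E[Y] = r / p = 5 / 0.224 = 22.321429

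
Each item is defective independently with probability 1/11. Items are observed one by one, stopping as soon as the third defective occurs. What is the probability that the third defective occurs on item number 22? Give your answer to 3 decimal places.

0.026

Y = trial on which the third success occurs; negative binomial, r=3, p=0.090909.
P(Y=22) = C(21,2) · p^3 · (1−p)^19
= 210 · 0.00075131 · 0.16351 = 0.02580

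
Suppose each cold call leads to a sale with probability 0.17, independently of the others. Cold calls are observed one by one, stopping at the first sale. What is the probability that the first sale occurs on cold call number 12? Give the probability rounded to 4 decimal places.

0.0219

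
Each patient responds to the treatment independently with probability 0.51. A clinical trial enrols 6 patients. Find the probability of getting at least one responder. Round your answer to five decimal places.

0.98616

P(at least one) = 1 − P(none) = 1 − (1 − 0.51)^6
= 1 − 0.0138413 = 0.9861587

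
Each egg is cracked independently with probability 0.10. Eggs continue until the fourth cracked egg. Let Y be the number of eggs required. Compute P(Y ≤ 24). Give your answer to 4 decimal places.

0.2143

Finishing within 24 eggs ⇔ at least 4 successes in the first 24. With X ~ Binomial(24, 0.10), P(Y ≤ 24) = 1 − P(X ≤ 3).
  k=0: C(24,0)·0.10^0·0.90^24 = 0.079766
  k=1: C(24,1)·0.10^1·0.90^23 = 0.212711
  k=2: C(24,2)·0.10^2·0.90^22 = 0.271797
  k=3: C(24,3)·0.10^3·0.90^21 = 0.221464
1 − 0.785738 = 0.214262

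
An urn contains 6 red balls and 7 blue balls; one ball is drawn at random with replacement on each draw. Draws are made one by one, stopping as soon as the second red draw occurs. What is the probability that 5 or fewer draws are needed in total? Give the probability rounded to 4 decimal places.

0.7607

Finishing within 5 draws ⇔ at least 2 successes in the first 5. With X ~ Binomial(5, 0.461538), P(Y ≤ 5) = 1 − P(X ≤ 1).
  k=0: C(5,0)·0.461538^0·0.538462^5 = 0.045266
  k=1: C(5,1)·0.461538^1·0.538462^4 = 0.193998
1 − 0.239264 = 0.760736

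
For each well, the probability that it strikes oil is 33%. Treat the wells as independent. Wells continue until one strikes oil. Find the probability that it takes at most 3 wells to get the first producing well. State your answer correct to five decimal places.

0.69924

Y = number of wells to the first success; geometric, p = 0.33.
P(Y ≤ 3) = 1 − (1−p)^3 = 1 − 0.3007630 = 0.6992370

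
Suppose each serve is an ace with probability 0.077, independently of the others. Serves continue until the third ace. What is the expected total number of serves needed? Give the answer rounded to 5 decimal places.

38.96104

Y = total serves until the third success; negative binomial with r=3, p=0.077.
E[Y] = r / p = 3 / 0.077 = 38.9610390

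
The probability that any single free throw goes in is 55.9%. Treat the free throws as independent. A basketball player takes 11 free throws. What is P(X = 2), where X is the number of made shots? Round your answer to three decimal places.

0.011

X ~ Binomial(n=11, p=0.559).
P(X=2) = C(11,2) · p^2 · (1−p)^9
= 55 · 0.31248 · 0.00063088 = 0.01084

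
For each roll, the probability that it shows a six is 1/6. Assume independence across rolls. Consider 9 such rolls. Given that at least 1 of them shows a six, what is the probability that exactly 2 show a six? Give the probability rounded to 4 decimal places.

X ~ Binomial(9, 0.166667). Want P(X=2 | X≥1) = P(X=2) / P(X≥1).
P(X=2) = C(9,2)·0.166667^2·0.833333^7 = 0.279082
P(X≥1) = 1 − 0.193807 = 0.806193
Ratio = 0.279082 / 0.806193 = 0.346172

0.3462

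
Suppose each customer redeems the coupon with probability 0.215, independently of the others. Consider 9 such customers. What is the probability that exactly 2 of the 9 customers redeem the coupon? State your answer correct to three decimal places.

X ~ Binomial(n=9, p=0.215).
P(X=2) = C(9,2) · p^2 · (1−p)^7
= 36 · 0.046225 · 0.18369 = 0.30568

0.306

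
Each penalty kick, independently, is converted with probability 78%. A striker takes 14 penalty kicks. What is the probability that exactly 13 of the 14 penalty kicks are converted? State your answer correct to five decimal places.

X ~ Binomial(n=14, p=0.78).
P(X=13) = C(14,13) · p^13 · (1−p)^1
= 14 · 0.039558 · 0.22 = 0.1218374

0.12184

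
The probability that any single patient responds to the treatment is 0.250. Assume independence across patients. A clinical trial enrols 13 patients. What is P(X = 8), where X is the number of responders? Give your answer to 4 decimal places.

0.0047

X ~ Binomial(n=13, p=0.25).
P(X=8) = C(13,8) · p^8 · (1−p)^5
= 1287 · 1.5259e-05 · 0.2373 = 0.004660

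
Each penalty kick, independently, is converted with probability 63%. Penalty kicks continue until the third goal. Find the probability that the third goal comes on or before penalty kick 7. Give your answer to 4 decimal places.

0.9299

Finishing within 7 penalty kicks ⇔ at least 3 successes in the first 7. With X ~ Binomial(7, 0.63), P(Y ≤ 7) = 1 − P(X ≤ 2).
  k=0: C(7,0)·0.63^0·0.37^7 = 0.000949
  k=1: C(7,1)·0.63^1·0.37^6 = 0.011315
  k=2: C(7,2)·0.63^2·0.37^5 = 0.057797
1 − 0.070062 = 0.929938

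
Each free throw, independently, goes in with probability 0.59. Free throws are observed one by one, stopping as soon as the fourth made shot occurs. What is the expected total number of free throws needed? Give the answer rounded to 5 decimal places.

Y = total free throws until the fourth success; negative binomial with r=4, p=0.59.
E[Y] = r / p = 4 / 0.59 = 6.7796610

6.77966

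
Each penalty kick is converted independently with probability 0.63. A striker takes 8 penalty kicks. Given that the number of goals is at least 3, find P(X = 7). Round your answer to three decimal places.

0.121

X ~ Binomial(8, 0.63). Want P(X=7 | X≥3) = P(X=7) / P(X≥3).
P(X=7) = C(8,7)·0.63^7·0.37^1 = 0.11659
P(X≥3) = 1 − 0.00035 − 0.00478 − 0.02851 = 0.96635
Ratio = 0.11659 / 0.96635 = 0.12065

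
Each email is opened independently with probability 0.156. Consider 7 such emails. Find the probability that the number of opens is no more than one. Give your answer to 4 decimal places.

X ~ Binomial(7, 0.156); P(X ≤ 1) = Σ C(7,k) p^k (1−p)^(7−k) over k:
  k=0: C(7,0)·0.156^0·0.844^7 = 0.305068
  k=1: C(7,1)·0.156^1·0.844^6 = 0.394709
Total = 0.699778

0.6998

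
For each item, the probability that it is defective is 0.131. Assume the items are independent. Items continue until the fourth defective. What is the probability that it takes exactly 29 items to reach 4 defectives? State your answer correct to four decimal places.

Y = trial on which the fourth success occurs; negative binomial, r=4, p=0.131.
P(Y=29) = C(28,3) · p^4 · (1−p)^25
= 3276 · 0.0002945 · 0.029888 = 0.028835

0.0288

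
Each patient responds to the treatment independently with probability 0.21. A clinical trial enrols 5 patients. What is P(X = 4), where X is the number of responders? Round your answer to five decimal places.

X ~ Binomial(n=5, p=0.21).
P(X=4) = C(5,4) · p^4 · (1−p)^1
= 5 · 0.0019448 · 0.79 = 0.0076820

0.00768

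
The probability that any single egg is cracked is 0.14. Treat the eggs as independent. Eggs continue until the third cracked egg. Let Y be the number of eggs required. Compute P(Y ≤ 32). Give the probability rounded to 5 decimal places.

Finishing within 32 eggs ⇔ at least 3 successes in the first 32. With X ~ Binomial(32, 0.14), P(Y ≤ 32) = 1 − P(X ≤ 2).
  k=0: C(32,0)·0.14^0·0.86^32 = 0.0080159
  k=1: C(32,1)·0.14^1·0.86^31 = 0.0417571
  k=2: C(32,2)·0.14^2·0.86^30 = 0.1053638
1 − 0.1551367 = 0.8448633

0.84486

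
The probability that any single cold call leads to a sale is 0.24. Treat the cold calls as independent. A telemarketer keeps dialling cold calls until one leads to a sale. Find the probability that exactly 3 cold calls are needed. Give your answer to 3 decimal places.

0.139

Geometric (trials to first success), p = 0.24.
P(Y = 3) = (1−p)^2 · p = 0.5776 · 0.24 = 0.13862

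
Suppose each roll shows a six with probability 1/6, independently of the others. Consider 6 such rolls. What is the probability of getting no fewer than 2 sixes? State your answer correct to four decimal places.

0.2632

X ~ Binomial(6, 0.166667); P(X ≥ 2) = Σ C(6,k) p^k (1−p)^(6−k) over k:
  k=2: C(6,2)·0.166667^2·0.833333^4 = 0.200939
  k=3: C(6,3)·0.166667^3·0.833333^3 = 0.053584
  k=4: C(6,4)·0.166667^4·0.833333^2 = 0.008038
  k=5: C(6,5)·0.166667^5·0.833333^1 = 0.000643
  k=6: C(6,6)·0.166667^6·0.833333^0 = 0.000021
Total = 0.263224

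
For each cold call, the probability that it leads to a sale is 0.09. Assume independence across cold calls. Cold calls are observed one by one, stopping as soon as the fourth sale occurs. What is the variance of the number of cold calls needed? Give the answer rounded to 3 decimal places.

449.383

Y = total cold calls until the fourth success; negative binomial with r=4, p=0.09.
Var(Y) = r(1−p)/p² = 4·0.91 / 0.09² = 449.38272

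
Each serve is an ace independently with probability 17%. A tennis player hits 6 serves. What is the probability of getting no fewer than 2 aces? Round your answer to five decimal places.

0.27128

X ~ Binomial(6, 0.17); P(X ≥ 2) = Σ C(6,k) p^k (1−p)^(6−k) over k:
  k=2: C(6,2)·0.17^2·0.83^4 = 0.2057318
  k=3: C(6,3)·0.17^3·0.83^3 = 0.0561838
  k=4: C(6,4)·0.17^4·0.83^2 = 0.0086306
  k=5: C(6,5)·0.17^5·0.83^1 = 0.0007071
  k=6: C(6,6)·0.17^6·0.83^0 = 0.0000241
Total = 0.2712775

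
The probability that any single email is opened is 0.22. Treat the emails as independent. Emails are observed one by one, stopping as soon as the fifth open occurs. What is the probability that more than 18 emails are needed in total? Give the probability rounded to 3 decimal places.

Needing more than 18 emails ⇔ fewer than 5 successes in the first 18. With X ~ Binomial(18, 0.22), P(Y > 18) = P(X ≤ 4).
  k=0: C(18,0)·0.22^0·0.78^18 = 0.01142
  k=1: C(18,1)·0.22^1·0.78^17 = 0.05798
  k=2: C(18,2)·0.22^2·0.78^16 = 0.13901
  k=3: C(18,3)·0.22^3·0.78^15 = 0.20911
  k=4: C(18,4)·0.22^4·0.78^14 = 0.22118
P(X ≤ 4) = 0.63870

0.639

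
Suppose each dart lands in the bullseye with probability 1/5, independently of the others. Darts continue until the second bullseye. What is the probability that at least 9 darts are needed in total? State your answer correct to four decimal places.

Needing more than 8 darts ⇔ fewer than 2 successes in the first 8. With X ~ Binomial(8, 0.20), P(Y > 8) = P(X ≤ 1).
  k=0: C(8,0)·0.20^0·0.80^8 = 0.167772
  k=1: C(8,1)·0.20^1·0.80^7 = 0.335544
P(X ≤ 1) = 0.503316

0.5033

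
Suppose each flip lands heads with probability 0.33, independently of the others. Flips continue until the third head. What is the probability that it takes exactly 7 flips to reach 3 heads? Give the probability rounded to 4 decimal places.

0.1086

Y = trial on which the third success occurs; negative binomial, r=3, p=0.33.
P(Y=7) = C(6,2) · p^3 · (1−p)^4
= 15 · 0.035937 · 0.20151 = 0.108626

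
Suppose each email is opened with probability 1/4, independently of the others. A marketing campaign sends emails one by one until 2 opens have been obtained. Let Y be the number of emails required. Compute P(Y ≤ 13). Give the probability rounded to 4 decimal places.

0.8733

Finishing within 13 emails ⇔ at least 2 successes in the first 13. With X ~ Binomial(13, 0.25), P(Y ≤ 13) = 1 − P(X ≤ 1).
  k=0: C(13,0)·0.25^0·0.75^13 = 0.023757
  k=1: C(13,1)·0.25^1·0.75^12 = 0.102948
1 − 0.126705 = 0.873295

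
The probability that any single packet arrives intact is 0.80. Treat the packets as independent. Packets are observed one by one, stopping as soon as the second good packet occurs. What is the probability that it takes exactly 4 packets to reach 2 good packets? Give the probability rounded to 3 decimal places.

Y = trial on which the second success occurs; negative binomial, r=2, p=0.80.
P(Y=4) = C(3,1) · p^2 · (1−p)^2
= 3 · 0.64 · 0.04 = 0.07680

0.077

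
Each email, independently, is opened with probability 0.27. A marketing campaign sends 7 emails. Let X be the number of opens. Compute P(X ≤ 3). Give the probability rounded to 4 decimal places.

X ~ Binomial(7, 0.27); P(X ≤ 3) = Σ C(7,k) p^k (1−p)^(7−k) over k:
  k=0: C(7,0)·0.27^0·0.73^7 = 0.110474
  k=1: C(7,1)·0.27^1·0.73^6 = 0.286022
  k=2: C(7,2)·0.27^2·0.73^5 = 0.317367
  k=3: C(7,3)·0.27^3·0.73^4 = 0.195637
Total = 0.909499

0.9095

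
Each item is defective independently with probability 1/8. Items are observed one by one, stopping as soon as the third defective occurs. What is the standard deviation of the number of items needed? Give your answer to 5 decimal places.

Y = total items until the third success; negative binomial with r=3, p=0.125.
SD(Y) = √[r(1−p)/p²] = √(168.0000000) = 12.9614814

12.96148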